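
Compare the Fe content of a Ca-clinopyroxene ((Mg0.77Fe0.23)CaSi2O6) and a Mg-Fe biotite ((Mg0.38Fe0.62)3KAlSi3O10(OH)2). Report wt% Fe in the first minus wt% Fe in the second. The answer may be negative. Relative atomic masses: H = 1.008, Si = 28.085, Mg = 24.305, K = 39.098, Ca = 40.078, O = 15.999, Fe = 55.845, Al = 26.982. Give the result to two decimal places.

First mineral: 12.844 g Fe in 223.801 g formula = 5.74 wt% Fe.
Second mineral: 103.872 g Fe in 475.918 g formula = 21.83 wt% Fe.
5.74% − 21.83% gives a difference of -16.09 percentage points.

-16.09 percentage points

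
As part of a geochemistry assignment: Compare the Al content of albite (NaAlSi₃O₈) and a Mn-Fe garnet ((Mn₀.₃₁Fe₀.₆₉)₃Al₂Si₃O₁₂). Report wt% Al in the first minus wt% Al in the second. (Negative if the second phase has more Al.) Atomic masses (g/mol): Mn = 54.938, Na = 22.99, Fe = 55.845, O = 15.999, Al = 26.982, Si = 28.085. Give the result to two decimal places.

M(NaAlSi₃O₈) = 262.219 g/mol, so wt% Al = 26.982/262.219 × 100 = 10.29%.
M((Mn₀.₃₁Fe₀.₆₉)₃Al₂Si₃O₁₂) = 496.898 g/mol, so wt% Al = 53.964/496.898 × 100 = 10.86%.
10.29 − 10.86 = -0.57 pp.

-0.57 percentage points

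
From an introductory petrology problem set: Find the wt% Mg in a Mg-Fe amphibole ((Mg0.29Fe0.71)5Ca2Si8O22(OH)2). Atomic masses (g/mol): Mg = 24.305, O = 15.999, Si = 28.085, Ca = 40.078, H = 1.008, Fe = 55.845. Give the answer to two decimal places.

3.81 mass %

Molar mass of (Mg0.29Fe0.71)5Ca2Si8O22(OH)2: 1.45*24.305 + 3.55*55.845 + 2*40.078 + 8*28.085 + 24*15.999 + 2*1.008 = 924.320 g/mol.
Mass of Mg per formula unit: 1.45 × 24.305 = 35.242 g.
Weight fraction Mg = 35.242 / 924.320 = 0.0381.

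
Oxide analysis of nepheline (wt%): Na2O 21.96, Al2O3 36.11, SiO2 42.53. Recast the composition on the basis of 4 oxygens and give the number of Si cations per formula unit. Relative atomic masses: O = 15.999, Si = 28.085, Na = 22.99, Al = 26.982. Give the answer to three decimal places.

Na2O: 21.96/61.979 = 0.35431 mol → 0.70862 mol Na, 0.35431 mol O.
Al2O3: 36.11/101.961 = 0.35416 mol → 0.70832 mol Al, 1.06248 mol O.
SiO2: 42.53/60.083 = 0.70785 mol → 0.70785 mol Si, 1.41570 mol O.
Total oxygen = 2.83249 mol. Normalization factor = 4/2.83249 = 1.41219.
Si per 4 O = 0.70785 × 1.41219 = 1.000.

1.000 Si apfu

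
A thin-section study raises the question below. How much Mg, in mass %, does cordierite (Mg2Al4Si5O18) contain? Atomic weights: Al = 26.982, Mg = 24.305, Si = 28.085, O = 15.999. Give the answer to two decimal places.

Formula mass = 2·24.305 + 4·26.982 + 5·28.085 + 18·15.999 = 584.945 g/mol, of which 48.610 g is Mg.
So Mg makes up 48.610/584.945 = 0.0831 of the mass, i.e. 8.31%.

8.31 mass %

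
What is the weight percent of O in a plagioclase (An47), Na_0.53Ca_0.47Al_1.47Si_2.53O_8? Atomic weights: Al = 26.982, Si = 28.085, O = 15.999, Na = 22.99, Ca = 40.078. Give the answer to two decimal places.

47.45 weight percent

Formula mass = 0.53·22.99 + 0.47·40.078 + 1.47·26.982 + 2.53·28.085 + 8·15.999 = 269.732 g/mol, of which 127.992 g is O.
So O makes up 127.992/269.732 = 0.4745 of the mass, i.e. 47.45%.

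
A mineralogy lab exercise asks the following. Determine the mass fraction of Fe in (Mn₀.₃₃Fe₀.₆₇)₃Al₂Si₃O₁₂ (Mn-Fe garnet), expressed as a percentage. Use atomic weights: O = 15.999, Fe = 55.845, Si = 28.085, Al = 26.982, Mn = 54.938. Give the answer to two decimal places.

22.59 mass %

Molar mass of (Mn₀.₃₃Fe₀.₆₇)₃Al₂Si₃O₁₂: 0.99·54.938 + 2.01·55.845 + 2·26.982 + 3·28.085 + 12·15.999 = 496.844 g/mol.
Mass of Fe per formula unit: 2.01 × 55.845 = 112.248 g.
Weight fraction Fe = 112.248 / 496.844 = 0.2259.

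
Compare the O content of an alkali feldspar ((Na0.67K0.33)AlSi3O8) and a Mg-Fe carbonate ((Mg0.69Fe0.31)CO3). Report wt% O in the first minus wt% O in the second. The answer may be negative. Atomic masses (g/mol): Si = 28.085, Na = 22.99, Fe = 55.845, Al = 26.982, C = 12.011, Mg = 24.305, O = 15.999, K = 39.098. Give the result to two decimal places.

-3.17 percentage points

First mineral: 127.992 g O in 267.535 g formula = 47.84 wt% O.
Second mineral: 47.997 g O in 94.090 g formula = 51.01 wt% O.
47.84% − 51.01% gives a difference of -3.17 percentage points.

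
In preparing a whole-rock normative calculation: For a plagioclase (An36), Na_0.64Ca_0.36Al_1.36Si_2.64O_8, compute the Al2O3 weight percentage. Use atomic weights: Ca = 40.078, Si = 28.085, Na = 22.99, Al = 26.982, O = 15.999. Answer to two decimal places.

25.87 wt%

Formula mass = 267.974 g/mol.
1.36 Al → 0.6800 mol Al2O3 per formula unit; M(Al2O3) = 101.961, so Al2O3 mass = 69.333 g.
69.333/267.974 × 100 = 25.87 wt%.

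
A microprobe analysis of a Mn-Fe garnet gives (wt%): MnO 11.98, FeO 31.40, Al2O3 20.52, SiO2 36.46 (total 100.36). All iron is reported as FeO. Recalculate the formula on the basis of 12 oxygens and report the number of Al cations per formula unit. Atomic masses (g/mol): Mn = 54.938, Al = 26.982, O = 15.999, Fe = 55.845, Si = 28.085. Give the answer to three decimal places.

1.993 Al apfu

11.98 wt% MnO ÷ 70.937 g/mol = 0.16888 mol, giving 0.16888 Mn and 0.16888 O.
31.40 wt% FeO ÷ 71.844 g/mol = 0.43706 mol, giving 0.43706 Fe and 0.43706 O.
20.52 wt% Al2O3 ÷ 101.961 g/mol = 0.20125 mol, giving 0.40250 Al and 0.60375 O.
36.46 wt% SiO2 ÷ 60.083 g/mol = 0.60683 mol, giving 0.60683 Si and 1.21366 O.
Oxygen sums to 2.42335; scaling by 12/2.42335 = 4.95182 puts the formula on 12 O.
Al: 0.40250 × 4.95182 = 1.993 atoms per formula unit.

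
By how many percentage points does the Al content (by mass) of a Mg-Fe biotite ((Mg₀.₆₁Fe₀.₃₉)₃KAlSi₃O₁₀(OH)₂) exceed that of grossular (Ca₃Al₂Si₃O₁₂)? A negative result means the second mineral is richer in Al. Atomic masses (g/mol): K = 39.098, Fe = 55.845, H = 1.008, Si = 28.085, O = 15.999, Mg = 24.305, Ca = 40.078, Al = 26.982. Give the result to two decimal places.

Al in (Mg₀.₆₁Fe₀.₃₉)₃KAlSi₃O₁₀(OH)₂: molar mass 454.156 g/mol; 1×26.982 = 26.982 g → 5.94 wt%.
Al in Ca₃Al₂Si₃O₁₂: molar mass 450.441 g/mol; 2×26.982 = 53.964 g → 11.98 wt%.
Difference = 5.94 − 11.98 = -6.04 percentage points.

-6.04 percentage points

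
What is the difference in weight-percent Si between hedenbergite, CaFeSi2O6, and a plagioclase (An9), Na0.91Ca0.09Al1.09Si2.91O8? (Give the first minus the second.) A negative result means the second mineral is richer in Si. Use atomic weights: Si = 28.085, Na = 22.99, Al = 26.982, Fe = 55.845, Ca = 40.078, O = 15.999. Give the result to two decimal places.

M(CaFeSi2O6) = 248.087 g/mol, so wt% Si = 56.170/248.087 × 100 = 22.64%.
M(Na0.91Ca0.09Al1.09Si2.91O8) = 263.658 g/mol, so wt% Si = 81.727/263.658 × 100 = 31.00%.
22.64 − 31.00 = -8.36 pp.

-8.36 percentage points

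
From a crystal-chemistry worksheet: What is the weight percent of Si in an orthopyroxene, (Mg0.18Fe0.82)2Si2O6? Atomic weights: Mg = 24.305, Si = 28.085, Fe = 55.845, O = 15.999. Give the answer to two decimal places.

22.25 mass %

Formula mass = 0.36*24.305 + 1.64*55.845 + 2*28.085 + 6*15.999 = 252.500 g/mol, of which 56.170 g is Si.
So Si makes up 56.170/252.500 = 0.2225 of the mass, i.e. 22.25%.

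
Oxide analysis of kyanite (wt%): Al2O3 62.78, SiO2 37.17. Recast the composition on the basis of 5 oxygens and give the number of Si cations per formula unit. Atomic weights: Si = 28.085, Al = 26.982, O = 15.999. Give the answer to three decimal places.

Al2O3 (M=101.961): mol = 0.61573; Al = 1.23146, O = 1.84719.
SiO2 (M=60.083): mol = 0.61864; Si = 0.61864, O = 1.23728.
ΣO = 3.08447; factor = 5/ΣO = 1.62102.
Si apfu = 0.61864 × 1.62102 = 1.003.

1.003 Si apfu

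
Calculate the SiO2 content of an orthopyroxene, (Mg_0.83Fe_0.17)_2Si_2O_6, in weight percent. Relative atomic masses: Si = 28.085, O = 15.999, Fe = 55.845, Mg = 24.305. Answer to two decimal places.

Formula mass = 211.498 g/mol.
2 Si → 2.0000 mol SiO2 per formula unit; M(SiO2) = 60.083, so SiO2 mass = 120.166 g.
120.166/211.498 × 100 = 56.82 wt%.

56.82 wt%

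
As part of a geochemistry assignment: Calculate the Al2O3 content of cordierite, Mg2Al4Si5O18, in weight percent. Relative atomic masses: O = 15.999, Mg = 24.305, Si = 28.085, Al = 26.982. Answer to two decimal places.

34.86 wt%

Formula mass = 584.945 g/mol.
4 Al → 2.0000 mol Al2O3 per formula unit; M(Al2O3) = 101.961, so Al2O3 mass = 203.922 g.
203.922/584.945 × 100 = 34.86 wt%.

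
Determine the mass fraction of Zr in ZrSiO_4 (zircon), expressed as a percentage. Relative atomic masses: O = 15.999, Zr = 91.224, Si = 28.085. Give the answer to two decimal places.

49.77 wt%

M(ZrSiO_4) = 183.305 g/mol.
Zr contributes 1 × 91.224 = 91.224 g per mole.
91.224/183.305 = 0.4977 → 49.77%.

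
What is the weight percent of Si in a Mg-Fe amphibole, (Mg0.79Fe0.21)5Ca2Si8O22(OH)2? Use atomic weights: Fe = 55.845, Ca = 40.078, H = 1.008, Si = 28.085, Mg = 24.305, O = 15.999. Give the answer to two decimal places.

M((Mg0.79Fe0.21)5Ca2Si8O22(OH)2) = 845.470 g/mol.
Si contributes 8 × 28.085 = 224.680 g per mole.
224.680/845.470 = 0.2657 → 26.57%.

26.57 wt%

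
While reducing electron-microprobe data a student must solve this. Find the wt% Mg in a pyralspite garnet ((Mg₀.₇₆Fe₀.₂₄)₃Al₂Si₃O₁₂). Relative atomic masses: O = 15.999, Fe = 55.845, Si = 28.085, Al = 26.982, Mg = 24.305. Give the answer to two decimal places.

Molar mass of (Mg₀.₇₆Fe₀.₂₄)₃Al₂Si₃O₁₂: 2.28·24.305 + 0.72·55.845 + 2·26.982 + 3·28.085 + 12·15.999 = 425.831 g/mol.
Mass of Mg per formula unit: 2.28 × 24.305 = 55.415 g.
Weight fraction Mg = 55.415 / 425.831 = 0.1301.

13.01 wt%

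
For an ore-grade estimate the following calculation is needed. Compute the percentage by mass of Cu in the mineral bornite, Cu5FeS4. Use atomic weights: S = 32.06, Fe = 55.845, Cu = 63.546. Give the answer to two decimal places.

Molar mass of Cu5FeS4: 5*63.546 + 1*55.845 + 4*32.06 = 501.815 g/mol.
Mass of Cu per formula unit: 5 × 63.546 = 317.730 g.
Weight fraction Cu = 317.730 / 501.815 = 0.6332.

63.32 wt%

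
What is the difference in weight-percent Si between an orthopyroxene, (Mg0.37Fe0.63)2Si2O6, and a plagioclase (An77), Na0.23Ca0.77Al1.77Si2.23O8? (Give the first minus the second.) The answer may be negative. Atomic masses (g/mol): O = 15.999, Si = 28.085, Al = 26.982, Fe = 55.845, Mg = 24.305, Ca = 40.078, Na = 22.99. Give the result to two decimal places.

0.54 percentage points

Si in (Mg0.37Fe0.63)2Si2O6: molar mass 240.514 g/mol; 2×28.085 = 56.170 g → 23.35 wt%.
Si in Na0.23Ca0.77Al1.77Si2.23O8: molar mass 274.527 g/mol; 2.23×28.085 = 62.630 g → 22.81 wt%.
Difference = 23.35 − 22.81 = 0.54 percentage points.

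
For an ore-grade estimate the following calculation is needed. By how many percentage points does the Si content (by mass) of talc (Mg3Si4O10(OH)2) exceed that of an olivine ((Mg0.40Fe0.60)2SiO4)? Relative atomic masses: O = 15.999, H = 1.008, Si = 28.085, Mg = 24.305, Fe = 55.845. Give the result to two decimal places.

13.89 percentage points

First mineral: 112.340 g Si in 379.259 g formula = 29.62 wt% Si.
Second mineral: 28.085 g Si in 178.539 g formula = 15.73 wt% Si.
29.62% − 15.73% gives a difference of 13.89 percentage points.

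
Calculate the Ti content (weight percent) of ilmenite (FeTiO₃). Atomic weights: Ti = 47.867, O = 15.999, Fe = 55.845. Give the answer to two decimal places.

M(FeTiO₃) = 151.709 g/mol.
Ti contributes 1 × 47.867 = 47.867 g per mole.
47.867/151.709 = 0.3155 → 31.55%.

31.55 weight percent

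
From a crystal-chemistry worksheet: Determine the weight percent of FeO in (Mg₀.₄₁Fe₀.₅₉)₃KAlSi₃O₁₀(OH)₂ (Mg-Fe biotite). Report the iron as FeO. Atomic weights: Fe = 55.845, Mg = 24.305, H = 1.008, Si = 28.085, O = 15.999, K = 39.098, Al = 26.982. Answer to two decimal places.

Formula mass = 473.080 g/mol.
1.77 Fe → 1.7700 mol FeO per formula unit; M(FeO) = 71.844, so FeO mass = 127.164 g.
127.164/473.080 × 100 = 26.88 wt%.

26.88 wt%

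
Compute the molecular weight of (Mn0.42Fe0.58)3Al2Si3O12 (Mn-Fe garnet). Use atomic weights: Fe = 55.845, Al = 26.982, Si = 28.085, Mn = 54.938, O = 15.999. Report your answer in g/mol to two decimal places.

496.60 g/mol

Mn: 1.26 × 54.938 = 69.2219
Fe: 1.74 × 55.845 = 97.1703
Al: 2 × 26.982 = 53.9640
Si: 3 × 28.085 = 84.2550
O: 12 × 15.999 = 191.9880
Summing the contributions gives the formula mass.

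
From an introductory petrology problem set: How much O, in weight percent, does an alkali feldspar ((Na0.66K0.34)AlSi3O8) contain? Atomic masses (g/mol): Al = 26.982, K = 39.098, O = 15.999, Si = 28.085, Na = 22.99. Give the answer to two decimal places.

47.81 weight percent

Formula mass = 0.66*22.99 + 0.34*39.098 + 1*26.982 + 3*28.085 + 8*15.999 = 267.696 g/mol, of which 127.992 g is O.
So O makes up 127.992/267.696 = 0.4781 of the mass, i.e. 47.81%.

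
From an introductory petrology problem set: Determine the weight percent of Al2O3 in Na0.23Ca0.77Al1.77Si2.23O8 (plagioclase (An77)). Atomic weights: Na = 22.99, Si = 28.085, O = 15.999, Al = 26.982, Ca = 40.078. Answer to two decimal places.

Molar mass of Na0.23Ca0.77Al1.77Si2.23O8 = 0.23×22.99 + 0.77×40.078 + 1.77×26.982 + 2.23×28.085 + 8×15.999 = 274.527 g/mol.
Each formula unit contains 1.77 Al, equivalent to 1.77/2 = 0.8850 mol Al2O3.
M(Al2O3) = 2×26.982 + 3×15.999 = 101.961 g/mol.
Mass of Al2O3 per formula unit = 0.8850 × 101.961 = 90.235 g.
Al2O3 wt% = 90.235 / 274.527 × 100 = 32.87%.

32.87 wt%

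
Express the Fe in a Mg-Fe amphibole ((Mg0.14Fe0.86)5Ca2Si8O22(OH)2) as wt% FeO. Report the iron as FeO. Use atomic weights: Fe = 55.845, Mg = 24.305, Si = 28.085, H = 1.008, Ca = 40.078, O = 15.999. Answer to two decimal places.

M((Mg0.14Fe0.86)5Ca2Si8O22(OH)2) = 947.975 g/mol; M(FeO) = 71.844 g/mol.
Moles FeO per formula unit = 4.30 Fe ÷ 1 = 4.3000.
FeO fraction = (4.3000 × 71.844) / 947.975 = 308.929/947.975 = 0.3259.

32.59 wt%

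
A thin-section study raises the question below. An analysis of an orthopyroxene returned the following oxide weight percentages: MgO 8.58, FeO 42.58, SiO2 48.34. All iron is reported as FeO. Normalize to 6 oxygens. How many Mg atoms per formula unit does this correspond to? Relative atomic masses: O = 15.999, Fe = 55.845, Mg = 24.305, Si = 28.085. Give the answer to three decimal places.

0.529 Mg apfu

MgO: 8.58/40.304 = 0.21288 mol → 0.21288 mol Mg, 0.21288 mol O.
FeO: 42.58/71.844 = 0.59267 mol → 0.59267 mol Fe, 0.59267 mol O.
SiO2: 48.34/60.083 = 0.80455 mol → 0.80455 mol Si, 1.60910 mol O.
Total oxygen = 2.41465 mol. Normalization factor = 6/2.41465 = 2.48483.
Mg per 6 O = 0.21288 × 2.48483 = 0.529.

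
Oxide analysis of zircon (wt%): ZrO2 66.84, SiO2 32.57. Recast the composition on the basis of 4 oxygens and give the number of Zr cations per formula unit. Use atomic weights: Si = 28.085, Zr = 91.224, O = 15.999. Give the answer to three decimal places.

ZrO2: 66.84/123.222 = 0.54244 mol → 0.54244 mol Zr, 1.08488 mol O.
SiO2: 32.57/60.083 = 0.54208 mol → 0.54208 mol Si, 1.08416 mol O.
Total oxygen = 2.16904 mol. Normalization factor = 4/2.16904 = 1.84413.
Zr per 4 O = 0.54244 × 1.84413 = 1.000.

1.000 Zr apfu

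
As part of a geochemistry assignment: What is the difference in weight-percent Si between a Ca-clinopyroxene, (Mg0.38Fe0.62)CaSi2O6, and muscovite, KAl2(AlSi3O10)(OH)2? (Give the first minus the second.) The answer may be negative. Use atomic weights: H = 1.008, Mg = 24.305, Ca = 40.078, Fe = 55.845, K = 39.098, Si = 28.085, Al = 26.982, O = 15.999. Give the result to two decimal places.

2.64 percentage points

First mineral: 56.170 g Si in 236.102 g formula = 23.79 wt% Si.
Second mineral: 84.255 g Si in 398.303 g formula = 21.15 wt% Si.
23.79% − 21.15% gives a difference of 2.64 percentage points.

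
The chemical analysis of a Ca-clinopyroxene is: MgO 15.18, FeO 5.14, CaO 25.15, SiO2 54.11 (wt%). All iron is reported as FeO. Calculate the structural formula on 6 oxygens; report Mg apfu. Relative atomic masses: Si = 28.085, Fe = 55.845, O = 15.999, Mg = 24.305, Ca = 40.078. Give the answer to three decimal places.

MgO: 15.18/40.304 = 0.37664 mol → 0.37664 mol Mg, 0.37664 mol O.
FeO: 5.14/71.844 = 0.07154 mol → 0.07154 mol Fe, 0.07154 mol O.
CaO: 25.15/56.077 = 0.44849 mol → 0.44849 mol Ca, 0.44849 mol O.
SiO2: 54.11/60.083 = 0.90059 mol → 0.90059 mol Si, 1.80118 mol O.
Total oxygen = 2.69785 mol. Normalization factor = 6/2.69785 = 2.22399.
Mg per 6 O = 0.37664 × 2.22399 = 0.838.

0.838 Mg apfu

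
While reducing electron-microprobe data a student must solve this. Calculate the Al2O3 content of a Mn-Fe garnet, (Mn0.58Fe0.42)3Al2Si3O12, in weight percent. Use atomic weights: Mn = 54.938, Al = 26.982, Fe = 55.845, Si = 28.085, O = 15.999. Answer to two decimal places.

Molar mass of (Mn0.58Fe0.42)3Al2Si3O12 = 1.74*54.938 + 1.26*55.845 + 2*26.982 + 3*28.085 + 12*15.999 = 496.164 g/mol.
Each formula unit contains 2 Al, equivalent to 2/2 = 1.0000 mol Al2O3.
M(Al2O3) = 2×26.982 + 3×15.999 = 101.961 g/mol.
Mass of Al2O3 per formula unit = 1.0000 × 101.961 = 101.961 g.
Al2O3 wt% = 101.961 / 496.164 × 100 = 20.55%.

20.55 wt%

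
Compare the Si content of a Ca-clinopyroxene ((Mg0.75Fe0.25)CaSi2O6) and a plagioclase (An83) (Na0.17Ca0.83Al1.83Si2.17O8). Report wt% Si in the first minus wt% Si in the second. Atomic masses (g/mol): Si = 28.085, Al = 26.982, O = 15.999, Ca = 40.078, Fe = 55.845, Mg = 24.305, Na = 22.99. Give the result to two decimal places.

2.91 percentage points

Si in (Mg0.75Fe0.25)CaSi2O6: molar mass 224.432 g/mol; 2×28.085 = 56.170 g → 25.03 wt%.
Si in Na0.17Ca0.83Al1.83Si2.17O8: molar mass 275.487 g/mol; 2.17×28.085 = 60.944 g → 22.12 wt%.
Difference = 25.03 − 22.12 = 2.91 percentage points.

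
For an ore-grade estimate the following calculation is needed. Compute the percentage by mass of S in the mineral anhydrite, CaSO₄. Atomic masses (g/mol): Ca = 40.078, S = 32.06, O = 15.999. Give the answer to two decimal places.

M(CaSO₄) = 136.134 g/mol.
S contributes 1 × 32.06 = 32.060 g per mole.
32.060/136.134 = 0.2355 → 23.55%.

23.55 weight percent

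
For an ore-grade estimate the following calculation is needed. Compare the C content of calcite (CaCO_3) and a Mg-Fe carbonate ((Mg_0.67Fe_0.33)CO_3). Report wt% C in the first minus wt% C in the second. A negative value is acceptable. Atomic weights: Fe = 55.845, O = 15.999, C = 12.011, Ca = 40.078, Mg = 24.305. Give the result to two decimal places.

-0.68 percentage points

M(CaCO_3) = 100.086 g/mol, so wt% C = 12.011/100.086 × 100 = 12.00%.
M((Mg_0.67Fe_0.33)CO_3) = 94.721 g/mol, so wt% C = 12.011/94.721 × 100 = 12.68%.
12.00 − 12.68 = -0.68 pp.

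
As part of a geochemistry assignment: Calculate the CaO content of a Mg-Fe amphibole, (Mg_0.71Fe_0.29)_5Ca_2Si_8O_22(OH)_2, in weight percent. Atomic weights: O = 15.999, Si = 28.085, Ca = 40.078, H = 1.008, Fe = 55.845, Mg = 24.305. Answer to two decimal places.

13.07 wt%

Molar mass of (Mg_0.71Fe_0.29)_5Ca_2Si_8O_22(OH)_2 = 3.55*24.305 + 1.45*55.845 + 2*40.078 + 8*28.085 + 24*15.999 + 2*1.008 = 858.086 g/mol.
Each formula unit contains 2 Ca, equivalent to 2/1 = 2.0000 mol CaO.
M(CaO) = 1×40.078 + 1×15.999 = 56.077 g/mol.
Mass of CaO per formula unit = 2.0000 × 56.077 = 112.154 g.
CaO wt% = 112.154 / 858.086 × 100 = 13.07%.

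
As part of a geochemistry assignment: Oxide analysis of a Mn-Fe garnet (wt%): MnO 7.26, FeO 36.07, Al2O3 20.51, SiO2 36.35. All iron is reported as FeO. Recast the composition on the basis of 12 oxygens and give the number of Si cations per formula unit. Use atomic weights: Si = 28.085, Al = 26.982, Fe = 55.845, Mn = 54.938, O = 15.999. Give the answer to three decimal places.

3.003 Si apfu

MnO (M=70.937): mol = 0.10234; Mn = 0.10234, O = 0.10234.
FeO (M=71.844): mol = 0.50206; Fe = 0.50206, O = 0.50206.
Al2O3 (M=101.961): mol = 0.20116; Al = 0.40232, O = 0.60348.
SiO2 (M=60.083): mol = 0.60500; Si = 0.60500, O = 1.21000.
ΣO = 2.41788; factor = 12/ΣO = 4.96303.
Si apfu = 0.60500 × 4.96303 = 3.003.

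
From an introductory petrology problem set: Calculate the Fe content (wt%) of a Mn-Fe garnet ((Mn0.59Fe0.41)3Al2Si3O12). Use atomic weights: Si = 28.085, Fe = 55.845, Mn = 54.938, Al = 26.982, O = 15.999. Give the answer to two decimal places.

Molar mass of (Mn0.59Fe0.41)3Al2Si3O12: 1.77×54.938 + 1.23×55.845 + 2×26.982 + 3×28.085 + 12×15.999 = 496.137 g/mol.
Mass of Fe per formula unit: 1.23 × 55.845 = 68.689 g.
Weight fraction Fe = 68.689 / 496.137 = 0.1384.

13.84 wt%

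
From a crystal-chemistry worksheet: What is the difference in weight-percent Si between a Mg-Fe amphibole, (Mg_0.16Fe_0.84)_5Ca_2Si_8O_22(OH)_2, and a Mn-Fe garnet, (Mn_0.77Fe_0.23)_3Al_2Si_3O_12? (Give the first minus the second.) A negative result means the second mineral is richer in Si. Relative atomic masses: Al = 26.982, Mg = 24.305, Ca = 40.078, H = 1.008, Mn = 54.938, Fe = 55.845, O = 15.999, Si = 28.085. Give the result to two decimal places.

Si in (Mg_0.16Fe_0.84)_5Ca_2Si_8O_22(OH)_2: molar mass 944.821 g/mol; 8×28.085 = 224.680 g → 23.78 wt%.
Si in (Mn_0.77Fe_0.23)_3Al_2Si_3O_12: molar mass 495.647 g/mol; 3×28.085 = 84.255 g → 17.00 wt%.
Difference = 23.78 − 17.00 = 6.78 percentage points.

6.78 percentage points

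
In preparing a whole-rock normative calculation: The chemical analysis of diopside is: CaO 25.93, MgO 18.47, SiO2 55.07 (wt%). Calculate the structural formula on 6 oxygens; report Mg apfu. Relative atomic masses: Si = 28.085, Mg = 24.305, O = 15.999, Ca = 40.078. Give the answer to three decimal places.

CaO (M=56.077): mol = 0.46240; Ca = 0.46240, O = 0.46240.
MgO (M=40.304): mol = 0.45827; Mg = 0.45827, O = 0.45827.
SiO2 (M=60.083): mol = 0.91657; Si = 0.91657, O = 1.83314.
ΣO = 2.75381; factor = 6/ΣO = 2.17880.
Mg apfu = 0.45827 × 2.17880 = 0.998.

0.998 Mg apfu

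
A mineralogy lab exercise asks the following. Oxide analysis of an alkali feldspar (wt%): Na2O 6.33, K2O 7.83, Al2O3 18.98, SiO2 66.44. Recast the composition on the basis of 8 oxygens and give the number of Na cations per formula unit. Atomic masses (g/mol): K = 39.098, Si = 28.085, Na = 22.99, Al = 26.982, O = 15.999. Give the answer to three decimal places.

Na2O (M=61.979): mol = 0.10213; Na = 0.20426, O = 0.10213.
K2O (M=94.195): mol = 0.08313; K = 0.16626, O = 0.08313.
Al2O3 (M=101.961): mol = 0.18615; Al = 0.37230, O = 0.55845.
SiO2 (M=60.083): mol = 1.10580; Si = 1.10580, O = 2.21160.
ΣO = 2.95531; factor = 8/ΣO = 2.70699.
Na apfu = 0.20426 × 2.70699 = 0.553.

0.553 Na apfu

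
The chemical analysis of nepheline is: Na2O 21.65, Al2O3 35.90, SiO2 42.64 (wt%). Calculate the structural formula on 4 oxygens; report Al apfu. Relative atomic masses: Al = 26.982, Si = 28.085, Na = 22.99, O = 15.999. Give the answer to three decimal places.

21.65 wt% Na2O ÷ 61.979 g/mol = 0.34931 mol, giving 0.69862 Na and 0.34931 O.
35.90 wt% Al2O3 ÷ 101.961 g/mol = 0.35210 mol, giving 0.70420 Al and 1.05630 O.
42.64 wt% SiO2 ÷ 60.083 g/mol = 0.70968 mol, giving 0.70968 Si and 1.41936 O.
Oxygen sums to 2.82497; scaling by 4/2.82497 = 1.41594 puts the formula on 4 O.
Al: 0.70420 × 1.41594 = 0.997 atoms per formula unit.

0.997 Al apfu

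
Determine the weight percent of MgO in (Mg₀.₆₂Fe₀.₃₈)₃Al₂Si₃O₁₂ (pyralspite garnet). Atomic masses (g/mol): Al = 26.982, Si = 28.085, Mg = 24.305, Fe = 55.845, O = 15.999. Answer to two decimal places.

17.07 wt%

Formula mass = 439.078 g/mol.
1.86 Mg → 1.8600 mol MgO per formula unit; M(MgO) = 40.304, so MgO mass = 74.965 g.
74.965/439.078 × 100 = 17.07 wt%.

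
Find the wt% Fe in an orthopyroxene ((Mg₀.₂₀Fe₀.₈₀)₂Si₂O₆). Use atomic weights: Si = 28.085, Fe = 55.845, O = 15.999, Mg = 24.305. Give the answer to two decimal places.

M((Mg₀.₂₀Fe₀.₈₀)₂Si₂O₆) = 251.238 g/mol.
Fe contributes 1.60 × 55.845 = 89.352 g per mole.
89.352/251.238 = 0.3556 → 35.56%.

35.56 wt%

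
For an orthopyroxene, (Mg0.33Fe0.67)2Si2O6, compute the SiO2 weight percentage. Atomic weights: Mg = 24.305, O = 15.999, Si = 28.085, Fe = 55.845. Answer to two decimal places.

49.44 wt%

Molar mass of (Mg0.33Fe0.67)2Si2O6 = 0.66·24.305 + 1.34·55.845 + 2·28.085 + 6·15.999 = 243.038 g/mol.
Each formula unit contains 2 Si, equivalent to 2/1 = 2.0000 mol SiO2.
M(SiO2) = 1×28.085 + 2×15.999 = 60.083 g/mol.
Mass of SiO2 per formula unit = 2.0000 × 60.083 = 120.166 g.
SiO2 wt% = 120.166 / 243.038 × 100 = 49.44%.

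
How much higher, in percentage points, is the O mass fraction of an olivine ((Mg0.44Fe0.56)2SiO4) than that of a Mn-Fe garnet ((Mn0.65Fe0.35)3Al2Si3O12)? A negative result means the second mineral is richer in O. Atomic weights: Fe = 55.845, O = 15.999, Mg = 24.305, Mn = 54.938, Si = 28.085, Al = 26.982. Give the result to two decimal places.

-2.35 percentage points

O in (Mg0.44Fe0.56)2SiO4: molar mass 176.016 g/mol; 4×15.999 = 63.996 g → 36.36 wt%.
O in (Mn0.65Fe0.35)3Al2Si3O12: molar mass 495.973 g/mol; 12×15.999 = 191.988 g → 38.71 wt%.
Difference = 36.36 − 38.71 = -2.35 percentage points.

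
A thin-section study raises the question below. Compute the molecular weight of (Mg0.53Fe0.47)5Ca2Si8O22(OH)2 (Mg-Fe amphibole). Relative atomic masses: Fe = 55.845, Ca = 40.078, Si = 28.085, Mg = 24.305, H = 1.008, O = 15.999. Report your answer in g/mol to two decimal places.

886.47 g/mol

The formula mass is the sum 2.65·24.305 + 2.35·55.845 + 2·40.078 + 8·28.085 + 24·15.999 + 2·1.008.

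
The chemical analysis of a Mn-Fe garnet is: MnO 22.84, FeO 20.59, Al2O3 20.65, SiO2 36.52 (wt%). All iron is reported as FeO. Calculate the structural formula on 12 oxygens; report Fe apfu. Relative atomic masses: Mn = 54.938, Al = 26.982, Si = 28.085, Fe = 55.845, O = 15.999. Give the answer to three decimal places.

1.414 Fe apfu

22.84 wt% MnO ÷ 70.937 g/mol = 0.32198 mol, giving 0.32198 Mn and 0.32198 O.
20.59 wt% FeO ÷ 71.844 g/mol = 0.28659 mol, giving 0.28659 Fe and 0.28659 O.
20.65 wt% Al2O3 ÷ 101.961 g/mol = 0.20253 mol, giving 0.40506 Al and 0.60759 O.
36.52 wt% SiO2 ÷ 60.083 g/mol = 0.60783 mol, giving 0.60783 Si and 1.21566 O.
Oxygen sums to 2.43182; scaling by 12/2.43182 = 4.93458 puts the formula on 12 O.
Fe: 0.28659 × 4.93458 = 1.414 atoms per formula unit.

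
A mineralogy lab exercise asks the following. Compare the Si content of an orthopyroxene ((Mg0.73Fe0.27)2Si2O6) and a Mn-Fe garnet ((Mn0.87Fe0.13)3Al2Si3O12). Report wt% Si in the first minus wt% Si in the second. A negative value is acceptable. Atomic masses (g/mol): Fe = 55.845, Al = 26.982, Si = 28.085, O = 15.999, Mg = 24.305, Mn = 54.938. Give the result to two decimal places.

M((Mg0.73Fe0.27)2Si2O6) = 217.806 g/mol, so wt% Si = 56.170/217.806 × 100 = 25.79%.
M((Mn0.87Fe0.13)3Al2Si3O12) = 495.375 g/mol, so wt% Si = 84.255/495.375 × 100 = 17.01%.
25.79 − 17.01 = 8.78 pp.

8.78 percentage points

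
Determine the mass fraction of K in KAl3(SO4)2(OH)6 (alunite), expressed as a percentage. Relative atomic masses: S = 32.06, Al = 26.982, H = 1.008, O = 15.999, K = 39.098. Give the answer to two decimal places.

Molar mass of KAl3(SO4)2(OH)6: 1*39.098 + 3*26.982 + 2*32.06 + 14*15.999 + 6*1.008 = 414.198 g/mol.
Mass of K per formula unit: 1 × 39.098 = 39.098 g.
Weight fraction K = 39.098 / 414.198 = 0.0944.

9.44 wt%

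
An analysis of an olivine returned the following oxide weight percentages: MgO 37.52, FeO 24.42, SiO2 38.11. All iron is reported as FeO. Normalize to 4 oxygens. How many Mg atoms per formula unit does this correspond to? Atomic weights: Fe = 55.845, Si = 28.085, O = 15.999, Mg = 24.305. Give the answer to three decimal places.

1.466 Mg apfu

MgO (M=40.304): mol = 0.93092; Mg = 0.93092, O = 0.93092.
FeO (M=71.844): mol = 0.33990; Fe = 0.33990, O = 0.33990.
SiO2 (M=60.083): mol = 0.63429; Si = 0.63429, O = 1.26858.
ΣO = 2.53940; factor = 4/ΣO = 1.57518.
Mg apfu = 0.93092 × 1.57518 = 1.466.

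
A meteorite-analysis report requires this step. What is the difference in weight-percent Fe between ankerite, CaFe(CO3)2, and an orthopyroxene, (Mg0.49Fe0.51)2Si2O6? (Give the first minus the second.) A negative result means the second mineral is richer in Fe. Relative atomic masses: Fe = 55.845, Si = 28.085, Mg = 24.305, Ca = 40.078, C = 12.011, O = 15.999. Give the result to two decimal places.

First mineral: 55.845 g Fe in 215.939 g formula = 25.86 wt% Fe.
Second mineral: 56.962 g Fe in 232.945 g formula = 24.45 wt% Fe.
25.86% − 24.45% gives a difference of 1.41 percentage points.

1.41 percentage points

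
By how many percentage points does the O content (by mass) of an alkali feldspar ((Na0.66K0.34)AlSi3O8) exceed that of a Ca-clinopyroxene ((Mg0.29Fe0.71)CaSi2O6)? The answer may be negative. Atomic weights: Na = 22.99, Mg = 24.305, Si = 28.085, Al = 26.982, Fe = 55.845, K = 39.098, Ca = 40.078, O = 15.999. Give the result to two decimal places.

First mineral: 127.992 g O in 267.696 g formula = 47.81 wt% O.
Second mineral: 95.994 g O in 238.940 g formula = 40.17 wt% O.
47.81% − 40.17% gives a difference of 7.64 percentage points.

7.64 percentage points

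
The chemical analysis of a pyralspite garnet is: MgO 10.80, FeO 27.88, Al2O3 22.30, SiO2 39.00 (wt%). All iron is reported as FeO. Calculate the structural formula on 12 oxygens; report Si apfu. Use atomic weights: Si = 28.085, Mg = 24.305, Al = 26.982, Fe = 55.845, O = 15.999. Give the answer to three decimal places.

MgO: 10.80/40.304 = 0.26796 mol → 0.26796 mol Mg, 0.26796 mol O.
FeO: 27.88/71.844 = 0.38806 mol → 0.38806 mol Fe, 0.38806 mol O.
Al2O3: 22.30/101.961 = 0.21871 mol → 0.43742 mol Al, 0.65613 mol O.
SiO2: 39.00/60.083 = 0.64910 mol → 0.64910 mol Si, 1.29820 mol O.
Total oxygen = 2.61035 mol. Normalization factor = 12/2.61035 = 4.59708.
Si per 12 O = 0.64910 × 4.59708 = 2.984.

2.984 Si apfu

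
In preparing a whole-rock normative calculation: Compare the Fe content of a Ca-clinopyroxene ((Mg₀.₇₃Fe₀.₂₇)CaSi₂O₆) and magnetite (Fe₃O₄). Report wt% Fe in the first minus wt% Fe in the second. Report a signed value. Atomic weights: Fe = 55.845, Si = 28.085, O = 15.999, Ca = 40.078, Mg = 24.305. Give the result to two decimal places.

-65.66 percentage points

Fe in (Mg₀.₇₃Fe₀.₂₇)CaSi₂O₆: molar mass 225.063 g/mol; 0.27×55.845 = 15.078 g → 6.70 wt%.
Fe in Fe₃O₄: molar mass 231.531 g/mol; 3×55.845 = 167.535 g → 72.36 wt%.
Difference = 6.70 − 72.36 = -65.66 percentage points.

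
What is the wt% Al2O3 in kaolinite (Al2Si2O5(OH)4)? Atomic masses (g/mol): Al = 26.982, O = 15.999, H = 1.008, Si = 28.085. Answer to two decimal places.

M(Al2Si2O5(OH)4) = 258.157 g/mol; M(Al2O3) = 101.961 g/mol.
Moles Al2O3 per formula unit = 2 Al ÷ 2 = 1.0000.
Al2O3 fraction = (1.0000 × 101.961) / 258.157 = 101.961/258.157 = 0.3950.

39.50 wt%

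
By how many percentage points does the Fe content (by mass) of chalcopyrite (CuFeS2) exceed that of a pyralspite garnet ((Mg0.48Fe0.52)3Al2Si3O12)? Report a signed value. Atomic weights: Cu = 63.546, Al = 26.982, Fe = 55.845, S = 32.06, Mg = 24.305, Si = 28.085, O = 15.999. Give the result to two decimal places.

11.17 percentage points

Fe in CuFeS2: molar mass 183.511 g/mol; 1×55.845 = 55.845 g → 30.43 wt%.
Fe in (Mg0.48Fe0.52)3Al2Si3O12: molar mass 452.324 g/mol; 1.56×55.845 = 87.118 g → 19.26 wt%.
Difference = 30.43 − 19.26 = 11.17 percentage points.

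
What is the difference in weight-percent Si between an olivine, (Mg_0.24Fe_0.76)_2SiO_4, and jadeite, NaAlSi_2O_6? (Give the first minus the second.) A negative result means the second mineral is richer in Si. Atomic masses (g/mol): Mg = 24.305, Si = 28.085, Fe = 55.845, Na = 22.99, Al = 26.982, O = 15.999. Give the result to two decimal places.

-12.90 percentage points

M((Mg_0.24Fe_0.76)_2SiO_4) = 188.632 g/mol, so wt% Si = 28.085/188.632 × 100 = 14.89%.
M(NaAlSi_2O_6) = 202.136 g/mol, so wt% Si = 56.170/202.136 × 100 = 27.79%.
14.89 − 27.79 = -12.90 pp.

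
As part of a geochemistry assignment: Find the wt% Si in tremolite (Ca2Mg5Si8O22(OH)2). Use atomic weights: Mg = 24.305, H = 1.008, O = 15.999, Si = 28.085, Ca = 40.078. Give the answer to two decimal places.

M(Ca2Mg5Si8O22(OH)2) = 812.353 g/mol.
Si contributes 8 × 28.085 = 224.680 g per mole.
224.680/812.353 = 0.2766 → 27.66%.

27.66 weight percent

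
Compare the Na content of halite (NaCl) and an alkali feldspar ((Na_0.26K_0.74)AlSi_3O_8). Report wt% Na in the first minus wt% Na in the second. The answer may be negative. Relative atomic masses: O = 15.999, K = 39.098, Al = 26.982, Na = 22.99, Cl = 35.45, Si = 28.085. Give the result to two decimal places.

M(NaCl) = 58.440 g/mol, so wt% Na = 22.990/58.440 × 100 = 39.34%.
M((Na_0.26K_0.74)AlSi_3O_8) = 274.139 g/mol, so wt% Na = 5.977/274.139 × 100 = 2.18%.
39.34 − 2.18 = 37.16 pp.

37.16 percentage points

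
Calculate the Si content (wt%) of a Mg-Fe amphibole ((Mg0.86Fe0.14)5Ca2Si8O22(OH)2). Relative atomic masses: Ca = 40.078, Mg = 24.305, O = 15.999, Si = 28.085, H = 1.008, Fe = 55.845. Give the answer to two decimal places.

26.93 wt%

Formula mass = 4.30·24.305 + 0.70·55.845 + 2·40.078 + 8·28.085 + 24·15.999 + 2·1.008 = 834.431 g/mol, of which 224.680 g is Si.
So Si makes up 224.680/834.431 = 0.2693 of the mass, i.e. 26.93%.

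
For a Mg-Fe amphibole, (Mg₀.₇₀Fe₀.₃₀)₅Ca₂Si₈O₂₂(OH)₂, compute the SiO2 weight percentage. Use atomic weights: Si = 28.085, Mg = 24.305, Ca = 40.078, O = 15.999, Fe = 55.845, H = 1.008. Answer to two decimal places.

55.91 wt%

M((Mg₀.₇₀Fe₀.₃₀)₅Ca₂Si₈O₂₂(OH)₂) = 859.663 g/mol; M(SiO2) = 60.083 g/mol.
Moles SiO2 per formula unit = 8 Si ÷ 1 = 8.0000.
SiO2 fraction = (8.0000 × 60.083) / 859.663 = 480.664/859.663 = 0.5591.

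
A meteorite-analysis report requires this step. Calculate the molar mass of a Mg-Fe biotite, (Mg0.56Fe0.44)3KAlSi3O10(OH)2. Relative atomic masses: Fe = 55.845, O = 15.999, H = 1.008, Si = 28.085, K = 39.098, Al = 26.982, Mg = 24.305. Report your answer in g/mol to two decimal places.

The formula mass is the sum 1.68(24.305) + 1.32(55.845) + 1(39.098) + 1(26.982) + 3(28.085) + 12(15.999) + 2(1.008).

458.89 g/mol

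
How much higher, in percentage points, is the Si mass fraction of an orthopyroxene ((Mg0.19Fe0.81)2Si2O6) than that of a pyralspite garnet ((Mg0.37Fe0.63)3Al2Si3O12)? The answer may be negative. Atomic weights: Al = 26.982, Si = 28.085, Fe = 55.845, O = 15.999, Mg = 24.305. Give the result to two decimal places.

Si in (Mg0.19Fe0.81)2Si2O6: molar mass 251.869 g/mol; 2×28.085 = 56.170 g → 22.30 wt%.
Si in (Mg0.37Fe0.63)3Al2Si3O12: molar mass 462.733 g/mol; 3×28.085 = 84.255 g → 18.21 wt%.
Difference = 22.30 − 18.21 = 4.09 percentage points.

4.09 percentage points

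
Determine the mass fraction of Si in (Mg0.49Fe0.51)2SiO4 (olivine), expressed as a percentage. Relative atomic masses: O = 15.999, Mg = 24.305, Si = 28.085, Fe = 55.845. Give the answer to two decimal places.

16.25 wt%

Molar mass of (Mg0.49Fe0.51)2SiO4: 0.98·24.305 + 1.02·55.845 + 1·28.085 + 4·15.999 = 172.862 g/mol.
Mass of Si per formula unit: 1 × 28.085 = 28.085 g.
Weight fraction Si = 28.085 / 172.862 = 0.1625.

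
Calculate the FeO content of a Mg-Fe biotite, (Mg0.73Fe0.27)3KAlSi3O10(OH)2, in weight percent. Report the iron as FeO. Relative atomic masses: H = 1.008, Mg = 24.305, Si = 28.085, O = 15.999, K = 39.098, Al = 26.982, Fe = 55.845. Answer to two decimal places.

Formula mass = 442.801 g/mol.
0.81 Fe → 0.8100 mol FeO per formula unit; M(FeO) = 71.844, so FeO mass = 58.194 g.
58.194/442.801 × 100 = 13.14 wt%.

13.14 wt%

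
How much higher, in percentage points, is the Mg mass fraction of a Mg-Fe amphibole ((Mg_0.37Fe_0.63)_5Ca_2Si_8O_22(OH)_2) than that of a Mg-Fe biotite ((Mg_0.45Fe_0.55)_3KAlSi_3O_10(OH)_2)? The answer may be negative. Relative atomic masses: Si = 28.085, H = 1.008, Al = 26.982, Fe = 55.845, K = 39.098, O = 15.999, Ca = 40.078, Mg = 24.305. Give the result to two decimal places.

-2.06 percentage points

M((Mg_0.37Fe_0.63)_5Ca_2Si_8O_22(OH)_2) = 911.704 g/mol, so wt% Mg = 44.964/911.704 × 100 = 4.93%.
M((Mg_0.45Fe_0.55)_3KAlSi_3O_10(OH)_2) = 469.295 g/mol, so wt% Mg = 32.812/469.295 × 100 = 6.99%.
4.93 − 6.99 = -2.06 pp.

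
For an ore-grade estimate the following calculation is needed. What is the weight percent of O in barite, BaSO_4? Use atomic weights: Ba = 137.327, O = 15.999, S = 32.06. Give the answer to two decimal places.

27.42 mass %

Molar mass of BaSO_4: 1*137.327 + 1*32.06 + 4*15.999 = 233.383 g/mol.
Mass of O per formula unit: 4 × 15.999 = 63.996 g.
Weight fraction O = 63.996 / 233.383 = 0.2742.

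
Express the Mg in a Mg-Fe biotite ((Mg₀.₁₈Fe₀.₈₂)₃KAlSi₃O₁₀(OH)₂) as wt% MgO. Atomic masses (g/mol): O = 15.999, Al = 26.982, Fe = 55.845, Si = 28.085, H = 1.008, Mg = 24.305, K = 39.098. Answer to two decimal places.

4.40 wt%

Formula mass = 494.842 g/mol.
0.54 Mg → 0.5400 mol MgO per formula unit; M(MgO) = 40.304, so MgO mass = 21.764 g.
21.764/494.842 × 100 = 4.40 wt%.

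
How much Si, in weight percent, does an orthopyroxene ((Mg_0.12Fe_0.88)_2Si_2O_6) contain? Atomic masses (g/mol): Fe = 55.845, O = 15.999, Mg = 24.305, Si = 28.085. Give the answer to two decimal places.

Formula mass = 0.24×24.305 + 1.76×55.845 + 2×28.085 + 6×15.999 = 256.284 g/mol, of which 56.170 g is Si.
So Si makes up 56.170/256.284 = 0.2192 of the mass, i.e. 21.92%.

21.92 weight percent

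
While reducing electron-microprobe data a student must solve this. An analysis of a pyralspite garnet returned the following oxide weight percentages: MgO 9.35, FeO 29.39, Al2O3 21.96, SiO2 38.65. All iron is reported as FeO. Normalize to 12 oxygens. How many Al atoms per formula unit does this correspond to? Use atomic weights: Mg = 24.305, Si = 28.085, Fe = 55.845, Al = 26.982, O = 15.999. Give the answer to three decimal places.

MgO: 9.35/40.304 = 0.23199 mol → 0.23199 mol Mg, 0.23199 mol O.
FeO: 29.39/71.844 = 0.40908 mol → 0.40908 mol Fe, 0.40908 mol O.
Al2O3: 21.96/101.961 = 0.21538 mol → 0.43076 mol Al, 0.64614 mol O.
SiO2: 38.65/60.083 = 0.64328 mol → 0.64328 mol Si, 1.28656 mol O.
Total oxygen = 2.57377 mol. Normalization factor = 12/2.57377 = 4.66242.
Al per 12 O = 0.43076 × 4.66242 = 2.008.

2.008 Al apfu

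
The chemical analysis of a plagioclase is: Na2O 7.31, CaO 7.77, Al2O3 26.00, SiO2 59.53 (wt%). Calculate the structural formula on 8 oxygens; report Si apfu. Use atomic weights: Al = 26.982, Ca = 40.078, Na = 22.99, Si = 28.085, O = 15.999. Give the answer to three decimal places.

2.639 Si apfu

Na2O: 7.31/61.979 = 0.11794 mol → 0.23588 mol Na, 0.11794 mol O.
CaO: 7.77/56.077 = 0.13856 mol → 0.13856 mol Ca, 0.13856 mol O.
Al2O3: 26.00/101.961 = 0.25500 mol → 0.51000 mol Al, 0.76500 mol O.
SiO2: 59.53/60.083 = 0.99080 mol → 0.99080 mol Si, 1.98160 mol O.
Total oxygen = 3.00310 mol. Normalization factor = 8/3.00310 = 2.66391.
Si per 8 O = 0.99080 × 2.66391 = 2.639.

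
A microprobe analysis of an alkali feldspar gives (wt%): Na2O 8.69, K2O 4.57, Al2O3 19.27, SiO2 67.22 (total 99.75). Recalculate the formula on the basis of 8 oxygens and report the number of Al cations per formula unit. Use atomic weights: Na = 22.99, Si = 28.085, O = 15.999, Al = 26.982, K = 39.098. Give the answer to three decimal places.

1.010 Al apfu

Na2O (M=61.979): mol = 0.14021; Na = 0.28042, O = 0.14021.
K2O (M=94.195): mol = 0.04852; K = 0.09704, O = 0.04852.
Al2O3 (M=101.961): mol = 0.18899; Al = 0.37798, O = 0.56697.
SiO2 (M=60.083): mol = 1.11879; Si = 1.11879, O = 2.23758.
ΣO = 2.99328; factor = 8/ΣO = 2.67265.
Al apfu = 0.37798 × 2.67265 = 1.010.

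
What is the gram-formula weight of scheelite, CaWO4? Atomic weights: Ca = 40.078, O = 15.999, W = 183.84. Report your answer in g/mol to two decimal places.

The formula mass is the sum 1(40.078) + 1(183.84) + 4(15.999).

287.91 g/mol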